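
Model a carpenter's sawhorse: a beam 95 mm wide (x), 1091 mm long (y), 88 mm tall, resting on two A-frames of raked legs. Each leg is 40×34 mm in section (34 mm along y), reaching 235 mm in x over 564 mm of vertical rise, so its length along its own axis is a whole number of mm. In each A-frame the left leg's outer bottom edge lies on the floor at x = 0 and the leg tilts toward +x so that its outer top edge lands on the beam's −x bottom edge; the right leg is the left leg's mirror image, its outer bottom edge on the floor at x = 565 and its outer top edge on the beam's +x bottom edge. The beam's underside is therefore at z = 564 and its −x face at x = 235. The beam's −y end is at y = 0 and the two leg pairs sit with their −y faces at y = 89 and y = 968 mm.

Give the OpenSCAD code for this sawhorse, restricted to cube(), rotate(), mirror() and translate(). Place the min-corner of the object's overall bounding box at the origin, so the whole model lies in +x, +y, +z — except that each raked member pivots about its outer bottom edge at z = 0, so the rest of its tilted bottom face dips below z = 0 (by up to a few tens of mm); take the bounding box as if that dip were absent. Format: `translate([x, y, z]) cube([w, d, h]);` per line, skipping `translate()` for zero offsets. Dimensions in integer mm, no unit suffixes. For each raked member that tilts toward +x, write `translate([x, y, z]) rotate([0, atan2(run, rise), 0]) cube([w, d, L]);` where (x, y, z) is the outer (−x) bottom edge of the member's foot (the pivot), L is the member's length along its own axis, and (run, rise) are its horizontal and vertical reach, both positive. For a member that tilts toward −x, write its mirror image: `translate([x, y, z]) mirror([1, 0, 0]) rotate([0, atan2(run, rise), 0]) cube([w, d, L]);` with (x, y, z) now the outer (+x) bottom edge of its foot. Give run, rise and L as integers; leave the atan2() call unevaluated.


// leg length = √(235² + 564²) = 611
// right-leg outer foot x = 2·235 + 95 = 565
// beam min-corner = (235, 0, 564)
translate([235, 0, 564]) cube([95, 1091, 88]);
translate([0, 89, 0]) rotate([0, atan2(235, 564), 0]) cube([40, 34, 611]);
translate([565, 89, 0]) mirror([1, 0, 0]) rotate([0, atan2(235, 564), 0]) cube([40, 34, 611]);
translate([0, 968, 0]) rotate([0, atan2(235, 564), 0]) cube([40, 34, 611]);
translate([565, 968, 0]) mirror([1, 0, 0]) rotate([0, atan2(235, 564), 0]) cube([40, 34, 611]);


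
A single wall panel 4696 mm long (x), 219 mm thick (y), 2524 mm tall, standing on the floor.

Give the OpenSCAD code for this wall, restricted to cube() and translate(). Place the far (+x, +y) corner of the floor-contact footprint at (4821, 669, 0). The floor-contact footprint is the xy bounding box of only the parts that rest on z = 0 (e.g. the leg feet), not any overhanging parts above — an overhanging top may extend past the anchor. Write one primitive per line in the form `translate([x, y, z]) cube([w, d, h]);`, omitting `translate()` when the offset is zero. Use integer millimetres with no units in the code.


translate([125, 450, 0]) cube([4696, 219, 2524]);


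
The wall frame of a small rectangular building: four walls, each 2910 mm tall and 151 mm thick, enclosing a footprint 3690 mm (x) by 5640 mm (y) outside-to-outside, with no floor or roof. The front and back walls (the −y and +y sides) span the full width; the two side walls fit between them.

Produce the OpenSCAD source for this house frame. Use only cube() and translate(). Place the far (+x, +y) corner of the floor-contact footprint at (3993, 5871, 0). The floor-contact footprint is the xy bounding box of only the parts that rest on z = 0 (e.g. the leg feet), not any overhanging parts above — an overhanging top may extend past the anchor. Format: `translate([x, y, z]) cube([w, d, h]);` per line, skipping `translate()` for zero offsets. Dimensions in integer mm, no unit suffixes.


translate([303, 231, 0]) cube([3690, 151, 2910]);
translate([303, 5720, 0]) cube([3690, 151, 2910]);
translate([303, 382, 0]) cube([151, 5338, 2910]);
translate([3842, 382, 0]) cube([151, 5338, 2910]);


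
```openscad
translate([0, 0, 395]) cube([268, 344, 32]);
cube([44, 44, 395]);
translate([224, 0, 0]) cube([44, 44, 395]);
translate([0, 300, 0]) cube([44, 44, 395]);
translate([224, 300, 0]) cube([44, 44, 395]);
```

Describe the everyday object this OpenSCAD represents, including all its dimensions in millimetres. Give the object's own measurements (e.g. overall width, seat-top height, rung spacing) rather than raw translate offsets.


A four-legged stool. The seat is a 268×344×32 mm slab whose top surface is at z = 427 mm; four square legs, each 44×44 mm in cross-section, run from the floor (z = 0) to the underside of the seat, each flush with a corner of the seat.


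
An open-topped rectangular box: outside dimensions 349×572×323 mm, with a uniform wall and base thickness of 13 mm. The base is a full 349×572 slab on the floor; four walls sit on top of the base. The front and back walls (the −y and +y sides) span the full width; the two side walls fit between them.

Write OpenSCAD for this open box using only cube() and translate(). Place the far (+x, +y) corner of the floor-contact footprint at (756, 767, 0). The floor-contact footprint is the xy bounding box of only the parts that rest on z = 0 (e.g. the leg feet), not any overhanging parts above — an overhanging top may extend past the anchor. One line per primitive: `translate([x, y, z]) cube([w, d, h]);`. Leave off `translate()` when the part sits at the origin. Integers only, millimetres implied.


translate([407, 195, 0]) cube([349, 572, 13]);
translate([407, 195, 13]) cube([349, 13, 310]);
translate([407, 754, 13]) cube([349, 13, 310]);
translate([407, 208, 13]) cube([13, 546, 310]);
translate([743, 208, 13]) cube([13, 546, 310]);


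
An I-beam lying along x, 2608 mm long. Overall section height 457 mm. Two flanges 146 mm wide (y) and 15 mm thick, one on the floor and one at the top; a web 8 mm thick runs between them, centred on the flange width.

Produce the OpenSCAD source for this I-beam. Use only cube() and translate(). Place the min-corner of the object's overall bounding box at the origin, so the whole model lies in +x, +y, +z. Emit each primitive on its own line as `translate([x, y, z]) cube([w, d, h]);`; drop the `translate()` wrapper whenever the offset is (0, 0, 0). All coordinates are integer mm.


cube([2608, 146, 15]);
translate([0, 69, 15]) cube([2608, 8, 427]);
translate([0, 0, 442]) cube([2608, 146, 15]);


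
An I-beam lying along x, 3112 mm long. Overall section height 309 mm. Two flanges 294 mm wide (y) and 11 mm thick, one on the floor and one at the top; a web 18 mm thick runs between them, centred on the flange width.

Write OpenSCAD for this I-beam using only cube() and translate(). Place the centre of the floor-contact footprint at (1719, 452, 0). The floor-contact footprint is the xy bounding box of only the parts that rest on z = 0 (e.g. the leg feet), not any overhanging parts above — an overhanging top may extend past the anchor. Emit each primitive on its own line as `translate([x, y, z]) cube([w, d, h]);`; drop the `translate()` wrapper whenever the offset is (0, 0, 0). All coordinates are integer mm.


translate([163, 305, 0]) cube([3112, 294, 11]);
translate([163, 443, 11]) cube([3112, 18, 287]);
translate([163, 305, 298]) cube([3112, 294, 11]);


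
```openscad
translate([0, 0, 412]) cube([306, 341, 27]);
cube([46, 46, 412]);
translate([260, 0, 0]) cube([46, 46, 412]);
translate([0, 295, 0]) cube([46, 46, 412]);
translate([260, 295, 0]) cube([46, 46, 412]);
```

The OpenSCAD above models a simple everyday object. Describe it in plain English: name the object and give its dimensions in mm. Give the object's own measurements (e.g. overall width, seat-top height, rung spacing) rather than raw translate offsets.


A simple wooden stool: a rectangular seat 306 mm (x) by 341 mm (y), 27 mm thick, top face at z = 439 mm, on four square legs, each 46×46 mm in cross-section. The legs rest on z = 0, each flush with a corner of the seat.


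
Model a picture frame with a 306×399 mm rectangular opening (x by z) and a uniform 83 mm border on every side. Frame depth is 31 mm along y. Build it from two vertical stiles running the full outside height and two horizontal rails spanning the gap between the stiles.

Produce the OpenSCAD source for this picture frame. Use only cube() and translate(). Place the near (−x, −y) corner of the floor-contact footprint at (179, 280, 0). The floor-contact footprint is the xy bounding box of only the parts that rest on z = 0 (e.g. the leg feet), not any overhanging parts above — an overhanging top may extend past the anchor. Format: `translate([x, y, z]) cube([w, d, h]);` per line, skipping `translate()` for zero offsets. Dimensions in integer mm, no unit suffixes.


translate([179, 280, 0]) cube([83, 31, 565]);
translate([568, 280, 0]) cube([83, 31, 565]);
translate([262, 280, 0]) cube([306, 31, 83]);
translate([262, 280, 482]) cube([306, 31, 83]);


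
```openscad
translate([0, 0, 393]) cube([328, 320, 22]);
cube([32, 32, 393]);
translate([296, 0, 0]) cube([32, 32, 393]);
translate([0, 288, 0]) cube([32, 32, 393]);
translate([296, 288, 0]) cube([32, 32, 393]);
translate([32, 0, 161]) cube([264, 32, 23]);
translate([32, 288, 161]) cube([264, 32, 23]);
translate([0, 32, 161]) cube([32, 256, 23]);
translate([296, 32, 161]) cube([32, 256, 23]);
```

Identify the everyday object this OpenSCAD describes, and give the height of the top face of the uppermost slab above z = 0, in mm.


A stool. The seat height is 415 mm.

A 328×320×22 slab at z = 393 on four corner posts — a stool. The seat top is 393 + 22 = 415 mm.


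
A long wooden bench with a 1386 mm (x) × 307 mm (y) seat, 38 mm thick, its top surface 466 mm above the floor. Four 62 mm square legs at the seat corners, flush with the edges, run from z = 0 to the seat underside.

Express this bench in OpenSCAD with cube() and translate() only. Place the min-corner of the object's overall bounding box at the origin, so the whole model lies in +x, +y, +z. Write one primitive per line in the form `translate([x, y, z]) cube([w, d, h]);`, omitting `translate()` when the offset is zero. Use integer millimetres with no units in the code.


translate([0, 0, 428]) cube([1386, 307, 38]);
cube([62, 62, 428]);
translate([0, 245, 0]) cube([62, 62, 428]);
translate([1324, 0, 0]) cube([62, 62, 428]);
translate([1324, 245, 0]) cube([62, 62, 428]);


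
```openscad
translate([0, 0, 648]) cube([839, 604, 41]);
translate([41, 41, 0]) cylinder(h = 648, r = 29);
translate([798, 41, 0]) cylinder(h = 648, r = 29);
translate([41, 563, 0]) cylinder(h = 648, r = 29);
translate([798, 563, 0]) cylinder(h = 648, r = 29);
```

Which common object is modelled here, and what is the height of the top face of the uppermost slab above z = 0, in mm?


A table. The table height is 689 mm.

A 839×604×41 slab sits at z = 648 on four Ø58 mm round legs — a table. The top surface is at 648 + 41 = 689 mm.


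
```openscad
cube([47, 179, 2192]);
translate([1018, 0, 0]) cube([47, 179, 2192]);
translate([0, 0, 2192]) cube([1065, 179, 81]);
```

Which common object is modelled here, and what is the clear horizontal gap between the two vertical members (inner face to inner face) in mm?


A door frame. The clear opening width is 971 mm.

Two 2192 mm tall posts with a header on top — a door frame. The left jamb is 47 mm wide at x = 0; the right jamb starts at x = 1018. The clear opening is 1018 − 47 = 971 mm.


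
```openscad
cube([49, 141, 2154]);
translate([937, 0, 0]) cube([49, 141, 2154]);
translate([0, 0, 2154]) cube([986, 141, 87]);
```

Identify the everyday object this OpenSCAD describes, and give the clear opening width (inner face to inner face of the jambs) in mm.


A door frame. The clear opening width is 888 mm.

Two 2154 mm tall posts with a header on top — a door frame. The left jamb is 49 mm wide at x = 0; the right jamb starts at x = 937. The clear opening is 937 − 49 = 888 mm.


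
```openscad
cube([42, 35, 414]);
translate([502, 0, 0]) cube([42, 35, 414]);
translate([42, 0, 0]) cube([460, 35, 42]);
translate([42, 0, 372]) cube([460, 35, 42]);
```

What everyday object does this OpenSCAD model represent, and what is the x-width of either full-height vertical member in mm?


A picture frame. The border width is 42 mm.

Four thin pieces enclosing a rectangular opening — a picture frame. The two full-height stiles are 414 mm tall; the top rail sits at z = 372 and is 42 mm tall, so the border above the opening is 414 − 372 = 42 mm, matching the stile x-width.


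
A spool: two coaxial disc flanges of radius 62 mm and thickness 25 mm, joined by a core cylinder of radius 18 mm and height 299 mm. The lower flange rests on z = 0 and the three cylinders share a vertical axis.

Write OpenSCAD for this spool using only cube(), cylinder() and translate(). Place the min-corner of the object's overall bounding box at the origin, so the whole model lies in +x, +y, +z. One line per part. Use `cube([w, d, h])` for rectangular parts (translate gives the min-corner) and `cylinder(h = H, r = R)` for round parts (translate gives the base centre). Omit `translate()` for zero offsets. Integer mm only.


translate([62, 62, 0]) cylinder(h = 25, r = 62);
translate([62, 62, 25]) cylinder(h = 299, r = 18);
translate([62, 62, 324]) cylinder(h = 25, r = 62);


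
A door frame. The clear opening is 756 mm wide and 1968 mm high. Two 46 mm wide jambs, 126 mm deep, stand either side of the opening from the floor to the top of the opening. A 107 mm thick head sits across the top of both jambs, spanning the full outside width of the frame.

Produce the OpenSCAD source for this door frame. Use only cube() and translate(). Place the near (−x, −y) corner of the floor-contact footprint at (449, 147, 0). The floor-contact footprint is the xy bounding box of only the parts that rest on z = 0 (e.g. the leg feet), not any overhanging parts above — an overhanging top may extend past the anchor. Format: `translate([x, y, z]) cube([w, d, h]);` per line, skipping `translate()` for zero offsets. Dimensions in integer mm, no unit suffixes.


translate([449, 147, 0]) cube([46, 126, 1968]);
translate([1251, 147, 0]) cube([46, 126, 1968]);
translate([449, 147, 1968]) cube([848, 126, 107]);


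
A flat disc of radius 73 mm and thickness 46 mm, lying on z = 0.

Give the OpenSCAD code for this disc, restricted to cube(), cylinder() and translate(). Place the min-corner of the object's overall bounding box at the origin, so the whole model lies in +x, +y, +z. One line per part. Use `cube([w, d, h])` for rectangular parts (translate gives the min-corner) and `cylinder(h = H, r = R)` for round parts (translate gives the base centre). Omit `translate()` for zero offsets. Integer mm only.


translate([73, 73, 0]) cylinder(h = 46, r = 73);


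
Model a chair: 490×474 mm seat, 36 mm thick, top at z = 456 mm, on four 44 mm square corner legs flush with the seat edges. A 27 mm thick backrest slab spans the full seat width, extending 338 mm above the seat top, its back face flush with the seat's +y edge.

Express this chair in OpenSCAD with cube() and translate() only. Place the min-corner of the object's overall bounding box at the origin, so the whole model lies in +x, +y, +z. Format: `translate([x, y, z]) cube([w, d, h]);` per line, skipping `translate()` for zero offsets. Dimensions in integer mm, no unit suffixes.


translate([0, 0, 420]) cube([490, 474, 36]);
cube([44, 44, 420]);
translate([446, 0, 0]) cube([44, 44, 420]);
translate([0, 430, 0]) cube([44, 44, 420]);
translate([446, 430, 0]) cube([44, 44, 420]);
translate([0, 447, 456]) cube([490, 27, 338]);


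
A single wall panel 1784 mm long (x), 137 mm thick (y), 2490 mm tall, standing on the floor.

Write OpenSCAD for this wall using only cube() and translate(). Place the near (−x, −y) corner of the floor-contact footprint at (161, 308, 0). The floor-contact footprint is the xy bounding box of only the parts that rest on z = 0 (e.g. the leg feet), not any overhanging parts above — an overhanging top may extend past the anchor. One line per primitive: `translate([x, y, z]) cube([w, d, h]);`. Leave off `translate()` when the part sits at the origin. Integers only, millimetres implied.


translate([161, 308, 0]) cube([1784, 137, 2490]);


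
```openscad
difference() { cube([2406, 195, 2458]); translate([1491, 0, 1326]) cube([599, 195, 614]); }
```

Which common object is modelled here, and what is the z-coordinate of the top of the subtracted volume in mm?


A wall with a window opening. The window head height is 1940 mm.

A wall with a rectangular opening subtracted — a window. Sill at z = 1326, opening 614 mm tall, so the head is at 1326 + 614 = 1940 mm.


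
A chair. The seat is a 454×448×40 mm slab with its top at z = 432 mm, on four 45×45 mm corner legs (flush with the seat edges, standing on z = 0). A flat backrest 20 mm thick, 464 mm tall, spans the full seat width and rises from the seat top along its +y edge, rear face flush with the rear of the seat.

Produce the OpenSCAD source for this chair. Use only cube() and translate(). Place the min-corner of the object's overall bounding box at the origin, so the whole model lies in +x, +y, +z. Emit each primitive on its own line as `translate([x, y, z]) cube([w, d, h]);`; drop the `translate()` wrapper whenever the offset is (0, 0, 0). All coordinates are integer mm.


// leg_h = 432 - 40 = 392
translate([0, 0, 392]) cube([454, 448, 40]);
cube([45, 45, 392]);
translate([409, 0, 0]) cube([45, 45, 392]);
translate([0, 403, 0]) cube([45, 45, 392]);
translate([409, 403, 0]) cube([45, 45, 392]);
translate([0, 428, 432]) cube([454, 20, 464]);


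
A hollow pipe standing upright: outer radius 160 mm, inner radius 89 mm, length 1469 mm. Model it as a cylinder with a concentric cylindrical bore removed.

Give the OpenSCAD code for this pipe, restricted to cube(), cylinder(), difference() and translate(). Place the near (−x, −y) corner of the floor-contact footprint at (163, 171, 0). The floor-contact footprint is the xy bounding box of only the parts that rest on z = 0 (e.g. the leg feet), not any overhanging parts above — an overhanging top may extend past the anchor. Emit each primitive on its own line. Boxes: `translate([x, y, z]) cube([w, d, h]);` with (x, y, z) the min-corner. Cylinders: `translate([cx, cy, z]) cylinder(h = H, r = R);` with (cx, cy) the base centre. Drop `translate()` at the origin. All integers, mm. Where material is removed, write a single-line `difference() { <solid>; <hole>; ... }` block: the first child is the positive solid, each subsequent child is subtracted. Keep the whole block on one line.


difference() { translate([323, 331, 0]) cylinder(h = 1469, r = 160); translate([323, 331, 0]) cylinder(h = 1469, r = 89); }


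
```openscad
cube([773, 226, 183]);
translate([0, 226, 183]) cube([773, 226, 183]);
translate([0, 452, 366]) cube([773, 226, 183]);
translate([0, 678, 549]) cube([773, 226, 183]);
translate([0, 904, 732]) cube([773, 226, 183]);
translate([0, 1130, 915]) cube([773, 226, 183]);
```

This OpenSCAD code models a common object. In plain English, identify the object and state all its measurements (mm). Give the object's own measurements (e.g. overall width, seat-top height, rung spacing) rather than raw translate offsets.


A straight staircase of 6 solid steps. Each step is 773 mm wide (x), 226 mm deep (y, the going) and 183 mm tall (the rise). The first step rests on the floor; each subsequent step sits one going further in +y and one rise higher in +z, directly behind and above the previous step with no overlap.


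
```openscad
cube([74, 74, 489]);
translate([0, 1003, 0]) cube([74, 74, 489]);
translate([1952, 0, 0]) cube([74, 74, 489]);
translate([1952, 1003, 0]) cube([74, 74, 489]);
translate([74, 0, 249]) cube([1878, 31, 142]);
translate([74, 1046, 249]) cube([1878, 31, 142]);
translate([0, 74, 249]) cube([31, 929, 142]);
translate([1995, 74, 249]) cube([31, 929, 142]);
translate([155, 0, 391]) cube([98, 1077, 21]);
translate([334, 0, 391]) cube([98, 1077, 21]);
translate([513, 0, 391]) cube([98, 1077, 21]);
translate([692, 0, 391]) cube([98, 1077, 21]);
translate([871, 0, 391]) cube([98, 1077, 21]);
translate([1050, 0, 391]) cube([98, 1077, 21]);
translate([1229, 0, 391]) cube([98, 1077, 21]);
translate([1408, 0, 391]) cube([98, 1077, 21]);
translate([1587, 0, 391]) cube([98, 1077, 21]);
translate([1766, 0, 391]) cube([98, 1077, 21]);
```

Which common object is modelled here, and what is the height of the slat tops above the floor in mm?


A bed frame. The slat-top height is 412 mm.

Four posts, four rails, and a row of slats — a bed frame. Slats sit on the rails at z = 249 + 142 = 391; with slat thickness 21, the top is 412 mm.


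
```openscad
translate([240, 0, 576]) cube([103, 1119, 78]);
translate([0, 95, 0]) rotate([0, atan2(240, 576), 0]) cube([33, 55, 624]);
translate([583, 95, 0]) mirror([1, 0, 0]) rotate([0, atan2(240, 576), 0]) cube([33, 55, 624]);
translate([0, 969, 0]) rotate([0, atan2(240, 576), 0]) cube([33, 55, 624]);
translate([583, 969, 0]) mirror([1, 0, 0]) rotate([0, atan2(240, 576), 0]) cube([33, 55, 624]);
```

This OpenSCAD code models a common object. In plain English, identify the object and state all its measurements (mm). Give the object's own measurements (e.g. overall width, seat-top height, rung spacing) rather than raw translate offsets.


A sawhorse. A 103×1119×78 mm beam (x, y, z) sits on two A-frame leg pairs. Each pair is two raked legs of 33×55 mm section (55 mm along y) splaying symmetrically in x. Each leg rises 576 mm vertically over 240 mm of horizontal reach and is 624 mm long along its own axis. Every leg's outer bottom edge rests on the floor and its outer top edge meets a bottom edge of the beam — the left legs (tilting toward +x) meet the beam's −x bottom edge, the right legs (their mirror images, tilting toward −x) meet its +x bottom edge — so the leg tops tuck under the beam, the beam's underside is 576 mm above the floor, and the feet are 583 mm apart outside-to-outside with the beam centred between them. The two leg pairs are set in 95 mm from either end of the beam.


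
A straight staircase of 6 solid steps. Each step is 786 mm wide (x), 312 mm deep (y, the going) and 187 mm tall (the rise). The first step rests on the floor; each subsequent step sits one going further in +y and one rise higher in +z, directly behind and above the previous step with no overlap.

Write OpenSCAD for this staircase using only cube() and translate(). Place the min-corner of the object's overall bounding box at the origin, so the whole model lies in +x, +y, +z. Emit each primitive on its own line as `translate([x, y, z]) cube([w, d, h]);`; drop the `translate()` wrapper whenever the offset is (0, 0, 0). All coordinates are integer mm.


cube([786, 312, 187]);
translate([0, 312, 187]) cube([786, 312, 187]);
translate([0, 624, 374]) cube([786, 312, 187]);
translate([0, 936, 561]) cube([786, 312, 187]);
translate([0, 1248, 748]) cube([786, 312, 187]);
translate([0, 1560, 935]) cube([786, 312, 187]);


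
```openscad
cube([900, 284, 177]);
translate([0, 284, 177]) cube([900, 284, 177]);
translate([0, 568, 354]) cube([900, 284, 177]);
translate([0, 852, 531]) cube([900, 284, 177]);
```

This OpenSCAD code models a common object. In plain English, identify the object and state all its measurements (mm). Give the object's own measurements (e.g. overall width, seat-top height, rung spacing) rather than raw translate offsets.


A straight staircase of 4 solid steps. Each step is 900 mm wide (x), 284 mm deep (y, the going) and 177 mm tall (the rise). The first step rests on the floor; each subsequent step sits one going further in +y and one rise higher in +z, directly behind and above the previous step with no overlap.


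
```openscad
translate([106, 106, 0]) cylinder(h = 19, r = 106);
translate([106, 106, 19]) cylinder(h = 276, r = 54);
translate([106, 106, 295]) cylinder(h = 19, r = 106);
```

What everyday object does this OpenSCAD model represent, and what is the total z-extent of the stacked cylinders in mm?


A spool. The overall height is 314 mm.

Three coaxial cylinders, large–small–large — a spool. Two 19 mm flanges and a 276 mm core give 19 + 276 + 19 = 314 mm.


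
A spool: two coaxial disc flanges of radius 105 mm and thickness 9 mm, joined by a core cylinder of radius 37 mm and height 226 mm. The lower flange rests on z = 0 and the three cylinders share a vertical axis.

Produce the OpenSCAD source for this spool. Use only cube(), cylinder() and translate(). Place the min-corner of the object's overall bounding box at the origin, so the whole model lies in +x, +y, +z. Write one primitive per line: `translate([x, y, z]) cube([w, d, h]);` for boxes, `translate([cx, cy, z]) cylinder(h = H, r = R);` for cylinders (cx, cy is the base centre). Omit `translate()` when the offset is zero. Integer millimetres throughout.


translate([105, 105, 0]) cylinder(h = 9, r = 105);
translate([105, 105, 9]) cylinder(h = 226, r = 37);
translate([105, 105, 235]) cylinder(h = 9, r = 105);


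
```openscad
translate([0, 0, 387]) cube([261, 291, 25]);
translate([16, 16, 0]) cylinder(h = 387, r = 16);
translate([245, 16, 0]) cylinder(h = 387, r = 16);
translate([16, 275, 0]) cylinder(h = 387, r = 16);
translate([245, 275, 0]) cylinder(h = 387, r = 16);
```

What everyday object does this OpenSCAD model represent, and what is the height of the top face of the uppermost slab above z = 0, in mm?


A stool. The seat height is 412 mm.

A 261×291×25 slab at z = 387 on four corner cylinders — a stool. The seat top is 387 + 25 = 412 mm.


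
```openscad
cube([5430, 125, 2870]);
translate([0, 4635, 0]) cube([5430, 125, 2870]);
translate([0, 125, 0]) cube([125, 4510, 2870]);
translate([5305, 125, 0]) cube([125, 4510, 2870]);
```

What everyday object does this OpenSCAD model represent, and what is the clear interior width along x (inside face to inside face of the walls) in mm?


A house (or room) frame. The interior width is 5180 mm.

Four 2870 mm walls enclosing a rectangle with no floor or roof — a room or house frame. Outside width is 5430 mm and wall thickness is 125 mm, so the interior width is 5430 − 2 × 125 = 5180 mm.


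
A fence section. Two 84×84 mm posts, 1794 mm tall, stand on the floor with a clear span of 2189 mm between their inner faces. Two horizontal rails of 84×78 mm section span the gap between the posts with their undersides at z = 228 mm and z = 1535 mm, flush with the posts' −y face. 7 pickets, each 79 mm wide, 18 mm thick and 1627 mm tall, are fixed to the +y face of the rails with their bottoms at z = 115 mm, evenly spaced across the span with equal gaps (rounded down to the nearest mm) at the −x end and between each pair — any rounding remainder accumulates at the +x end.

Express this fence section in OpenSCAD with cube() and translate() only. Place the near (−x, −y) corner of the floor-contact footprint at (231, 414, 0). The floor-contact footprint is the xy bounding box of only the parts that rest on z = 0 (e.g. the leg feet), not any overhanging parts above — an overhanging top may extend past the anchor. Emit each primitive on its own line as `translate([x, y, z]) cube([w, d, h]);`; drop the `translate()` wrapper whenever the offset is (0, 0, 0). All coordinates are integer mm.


translate([231, 414, 0]) cube([84, 84, 1794]);
translate([2504, 414, 0]) cube([84, 84, 1794]);
translate([315, 414, 228]) cube([2189, 84, 78]);
translate([315, 414, 1535]) cube([2189, 84, 78]);
translate([519, 498, 115]) cube([79, 18, 1627]);
translate([802, 498, 115]) cube([79, 18, 1627]);
translate([1085, 498, 115]) cube([79, 18, 1627]);
translate([1368, 498, 115]) cube([79, 18, 1627]);
translate([1651, 498, 115]) cube([79, 18, 1627]);
translate([1934, 498, 115]) cube([79, 18, 1627]);
translate([2217, 498, 115]) cube([79, 18, 1627]);


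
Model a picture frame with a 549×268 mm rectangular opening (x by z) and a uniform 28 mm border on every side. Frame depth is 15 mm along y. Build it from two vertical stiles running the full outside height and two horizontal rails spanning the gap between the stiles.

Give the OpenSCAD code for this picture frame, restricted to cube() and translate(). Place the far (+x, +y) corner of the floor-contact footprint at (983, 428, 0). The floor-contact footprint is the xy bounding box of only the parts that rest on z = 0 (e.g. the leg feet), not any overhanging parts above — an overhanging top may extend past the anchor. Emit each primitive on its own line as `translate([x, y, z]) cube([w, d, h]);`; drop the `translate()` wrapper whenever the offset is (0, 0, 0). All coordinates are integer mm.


translate([378, 413, 0]) cube([28, 15, 324]);
translate([955, 413, 0]) cube([28, 15, 324]);
translate([406, 413, 0]) cube([549, 15, 28]);
translate([406, 413, 296]) cube([549, 15, 28]);


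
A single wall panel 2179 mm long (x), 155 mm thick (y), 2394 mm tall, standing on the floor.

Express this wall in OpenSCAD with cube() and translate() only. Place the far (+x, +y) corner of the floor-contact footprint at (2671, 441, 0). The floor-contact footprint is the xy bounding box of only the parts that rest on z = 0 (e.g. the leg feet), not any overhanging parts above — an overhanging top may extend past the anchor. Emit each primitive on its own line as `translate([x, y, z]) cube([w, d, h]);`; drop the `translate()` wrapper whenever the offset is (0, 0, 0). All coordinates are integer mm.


translate([492, 286, 0]) cube([2179, 155, 2394]);


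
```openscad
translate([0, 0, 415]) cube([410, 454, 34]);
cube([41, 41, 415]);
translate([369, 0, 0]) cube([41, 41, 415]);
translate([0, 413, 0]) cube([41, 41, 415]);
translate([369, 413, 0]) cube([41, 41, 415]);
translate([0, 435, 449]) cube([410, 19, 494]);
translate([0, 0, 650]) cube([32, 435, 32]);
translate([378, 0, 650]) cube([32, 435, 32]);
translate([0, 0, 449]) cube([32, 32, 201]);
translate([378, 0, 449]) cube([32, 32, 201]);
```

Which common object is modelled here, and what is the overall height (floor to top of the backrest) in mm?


A chair. The overall height is 943 mm.

A slab on four corner posts with a tall panel at the back — a chair. The seat slab sits at z = 415 with thickness 34, and the 494 mm backrest starts at the seat top, so the overall height is 415 + 34 + 494 = 943 mm.


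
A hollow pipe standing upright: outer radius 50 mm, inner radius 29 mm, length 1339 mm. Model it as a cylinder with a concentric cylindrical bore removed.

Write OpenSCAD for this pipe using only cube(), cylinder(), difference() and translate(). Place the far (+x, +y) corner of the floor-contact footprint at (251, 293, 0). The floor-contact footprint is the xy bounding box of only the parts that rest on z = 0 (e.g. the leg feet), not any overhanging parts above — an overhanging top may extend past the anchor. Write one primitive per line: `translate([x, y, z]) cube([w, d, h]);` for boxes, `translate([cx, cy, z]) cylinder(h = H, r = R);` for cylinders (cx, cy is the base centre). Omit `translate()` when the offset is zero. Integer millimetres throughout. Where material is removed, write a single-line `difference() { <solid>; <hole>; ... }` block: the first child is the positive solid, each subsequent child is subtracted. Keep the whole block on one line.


difference() { translate([201, 243, 0]) cylinder(h = 1339, r = 50); translate([201, 243, 0]) cylinder(h = 1339, r = 29); }


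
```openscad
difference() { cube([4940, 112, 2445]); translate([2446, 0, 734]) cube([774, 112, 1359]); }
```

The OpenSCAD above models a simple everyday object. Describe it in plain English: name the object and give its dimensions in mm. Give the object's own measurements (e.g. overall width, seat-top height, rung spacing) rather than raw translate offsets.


A wall 4940 mm long (x), 112 mm thick (y), 2445 mm tall, with a rectangular window opening cut through it. The opening is 774 mm wide and 1359 mm tall; its sill is at z = 734 mm and its near (−x) edge is 2446 mm from the wall's −x end. The opening passes through the full wall thickness.


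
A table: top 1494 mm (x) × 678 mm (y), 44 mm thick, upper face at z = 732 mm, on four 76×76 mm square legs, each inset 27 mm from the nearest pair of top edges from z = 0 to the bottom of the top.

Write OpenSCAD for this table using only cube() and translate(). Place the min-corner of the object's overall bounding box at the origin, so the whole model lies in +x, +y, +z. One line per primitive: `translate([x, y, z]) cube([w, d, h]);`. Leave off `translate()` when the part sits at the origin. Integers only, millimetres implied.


translate([0, 0, 688]) cube([1494, 678, 44]);
translate([27, 27, 0]) cube([76, 76, 688]);
translate([1391, 27, 0]) cube([76, 76, 688]);
translate([27, 575, 0]) cube([76, 76, 688]);
translate([1391, 575, 0]) cube([76, 76, 688]);


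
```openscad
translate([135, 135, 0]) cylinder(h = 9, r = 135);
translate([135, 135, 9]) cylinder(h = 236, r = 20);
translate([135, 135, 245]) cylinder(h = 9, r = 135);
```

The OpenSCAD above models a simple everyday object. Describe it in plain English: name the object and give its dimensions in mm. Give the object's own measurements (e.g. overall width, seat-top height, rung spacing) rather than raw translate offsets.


A spool: two coaxial disc flanges of radius 135 mm and thickness 9 mm, joined by a core cylinder of radius 20 mm and height 236 mm. The lower flange rests on z = 0 and the three cylinders share a vertical axis.


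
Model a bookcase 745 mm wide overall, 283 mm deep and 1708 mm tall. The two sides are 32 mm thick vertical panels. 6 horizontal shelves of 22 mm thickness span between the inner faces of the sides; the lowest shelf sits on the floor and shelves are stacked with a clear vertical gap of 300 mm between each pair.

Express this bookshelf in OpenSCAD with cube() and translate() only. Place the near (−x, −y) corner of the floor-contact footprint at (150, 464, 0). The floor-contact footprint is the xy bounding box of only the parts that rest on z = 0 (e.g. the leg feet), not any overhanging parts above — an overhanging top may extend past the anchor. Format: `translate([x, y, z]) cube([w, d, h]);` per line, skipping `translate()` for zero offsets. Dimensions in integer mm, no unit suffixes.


translate([150, 464, 0]) cube([32, 283, 1708]);
translate([863, 464, 0]) cube([32, 283, 1708]);
translate([182, 464, 0]) cube([681, 283, 22]);
translate([182, 464, 322]) cube([681, 283, 22]);
translate([182, 464, 644]) cube([681, 283, 22]);
translate([182, 464, 966]) cube([681, 283, 22]);
translate([182, 464, 1288]) cube([681, 283, 22]);
translate([182, 464, 1610]) cube([681, 283, 22]);


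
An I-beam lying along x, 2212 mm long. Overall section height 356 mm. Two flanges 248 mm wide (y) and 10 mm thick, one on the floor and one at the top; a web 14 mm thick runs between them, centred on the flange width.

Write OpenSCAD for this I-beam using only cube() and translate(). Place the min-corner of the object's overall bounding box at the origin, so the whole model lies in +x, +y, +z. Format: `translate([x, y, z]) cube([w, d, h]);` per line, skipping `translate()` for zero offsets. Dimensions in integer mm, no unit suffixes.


cube([2212, 248, 10]);
translate([0, 117, 10]) cube([2212, 14, 336]);
translate([0, 0, 346]) cube([2212, 248, 10]);


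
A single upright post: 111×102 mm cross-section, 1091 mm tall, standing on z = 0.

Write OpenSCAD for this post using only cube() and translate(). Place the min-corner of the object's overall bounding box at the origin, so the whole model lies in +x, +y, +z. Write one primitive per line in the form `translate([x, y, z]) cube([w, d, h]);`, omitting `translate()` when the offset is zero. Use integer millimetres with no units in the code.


cube([111, 102, 1091]);


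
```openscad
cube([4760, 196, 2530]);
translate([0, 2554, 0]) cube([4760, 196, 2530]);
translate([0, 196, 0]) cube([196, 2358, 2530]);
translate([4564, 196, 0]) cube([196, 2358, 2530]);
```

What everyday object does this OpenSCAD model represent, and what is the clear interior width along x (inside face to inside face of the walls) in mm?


A house (or room) frame. The interior width is 4368 mm.

Four 2530 mm walls enclosing a rectangle with no floor or roof — a room or house frame. Outside width is 4760 mm and wall thickness is 196 mm, so the interior width is 4760 − 2 × 196 = 4368 mm.


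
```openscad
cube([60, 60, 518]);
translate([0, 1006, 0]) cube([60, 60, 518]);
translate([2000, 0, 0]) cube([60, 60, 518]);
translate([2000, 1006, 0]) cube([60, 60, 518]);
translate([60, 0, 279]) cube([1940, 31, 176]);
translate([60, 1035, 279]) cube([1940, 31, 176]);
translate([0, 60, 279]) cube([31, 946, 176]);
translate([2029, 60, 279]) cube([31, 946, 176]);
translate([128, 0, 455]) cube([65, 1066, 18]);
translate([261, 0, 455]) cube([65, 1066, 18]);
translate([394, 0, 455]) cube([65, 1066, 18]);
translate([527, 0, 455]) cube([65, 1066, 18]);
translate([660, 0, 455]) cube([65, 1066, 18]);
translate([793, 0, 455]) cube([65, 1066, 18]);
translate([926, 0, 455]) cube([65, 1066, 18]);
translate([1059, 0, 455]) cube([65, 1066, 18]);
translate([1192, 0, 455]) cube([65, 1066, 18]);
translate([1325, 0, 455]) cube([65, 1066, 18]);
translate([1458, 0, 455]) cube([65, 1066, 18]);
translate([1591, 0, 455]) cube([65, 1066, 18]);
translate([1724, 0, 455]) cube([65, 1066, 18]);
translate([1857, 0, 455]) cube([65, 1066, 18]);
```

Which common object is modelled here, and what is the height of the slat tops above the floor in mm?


A bed frame. The slat-top height is 473 mm.

Four posts, four rails, and a row of slats — a bed frame. Slats sit on the rails at z = 279 + 176 = 455; with slat thickness 18, the top is 473 mm.


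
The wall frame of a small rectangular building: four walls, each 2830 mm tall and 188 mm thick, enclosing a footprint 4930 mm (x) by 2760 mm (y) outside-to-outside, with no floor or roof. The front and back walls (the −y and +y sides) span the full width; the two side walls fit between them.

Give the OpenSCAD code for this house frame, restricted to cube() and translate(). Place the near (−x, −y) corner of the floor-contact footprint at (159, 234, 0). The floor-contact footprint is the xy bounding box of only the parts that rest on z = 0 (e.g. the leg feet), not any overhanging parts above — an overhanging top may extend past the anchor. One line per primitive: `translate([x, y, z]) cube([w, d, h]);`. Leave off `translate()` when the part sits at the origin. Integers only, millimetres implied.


translate([159, 234, 0]) cube([4930, 188, 2830]);
translate([159, 2806, 0]) cube([4930, 188, 2830]);
translate([159, 422, 0]) cube([188, 2384, 2830]);
translate([4901, 422, 0]) cube([188, 2384, 2830]);


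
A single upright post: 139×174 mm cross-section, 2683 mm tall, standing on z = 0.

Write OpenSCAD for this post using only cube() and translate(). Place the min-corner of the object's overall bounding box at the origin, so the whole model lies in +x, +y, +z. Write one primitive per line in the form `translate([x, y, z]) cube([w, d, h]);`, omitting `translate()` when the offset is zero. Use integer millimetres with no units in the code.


cube([139, 174, 2683]);


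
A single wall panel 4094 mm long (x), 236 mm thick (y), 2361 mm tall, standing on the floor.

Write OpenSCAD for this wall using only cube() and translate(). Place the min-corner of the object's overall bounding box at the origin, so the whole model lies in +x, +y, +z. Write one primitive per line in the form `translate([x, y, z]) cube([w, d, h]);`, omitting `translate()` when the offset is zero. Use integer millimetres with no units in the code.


cube([4094, 236, 2361]);


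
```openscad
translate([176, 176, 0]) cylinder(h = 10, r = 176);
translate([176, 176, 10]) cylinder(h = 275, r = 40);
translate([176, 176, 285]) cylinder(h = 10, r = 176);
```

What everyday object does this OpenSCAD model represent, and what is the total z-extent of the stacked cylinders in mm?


A spool. The overall height is 295 mm.

Three coaxial cylinders, large–small–large — a spool. Two 10 mm flanges and a 275 mm core give 10 + 275 + 10 = 295 mm.
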